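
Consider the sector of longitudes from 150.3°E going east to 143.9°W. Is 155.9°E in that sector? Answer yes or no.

Band width going east from +150.3° to -143.9°: ((-143.9 − 150.3) mod 360) = 65.8°.
Offset of +155.9° east of the west edge: ((155.9 − 150.3) mod 360) = 5.6°.
5.6° ≤ 65.8° ⇒ inside.

Yes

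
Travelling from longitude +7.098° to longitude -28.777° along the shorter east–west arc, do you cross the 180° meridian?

No

Signed shortest Δλ = ((-28.777 − 7.098 + 180) mod 360) − 180 = -35.875°.
Going west by 35.875° from +7.098° reaches -28.777° without touching 180°.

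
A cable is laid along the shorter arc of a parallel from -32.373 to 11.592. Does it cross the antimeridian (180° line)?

Signed shortest Δλ = ((11.592 − -32.373 + 180) mod 360) − 180 = 43.965°.
Going east by 43.965° from -32.373° reaches +11.592° without touching 180°.

No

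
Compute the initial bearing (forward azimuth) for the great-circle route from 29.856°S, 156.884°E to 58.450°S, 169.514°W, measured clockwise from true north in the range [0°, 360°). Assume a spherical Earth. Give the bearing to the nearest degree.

151°

Δλ = -169.514 − 156.884 = -326.398°; wrapped into (−180°, 180°]: 33.602°.
θ = atan2( sin Δλ · cos φ₂ , cos φ₁ · sin φ₂ − sin φ₁ · cos φ₂ · cos Δλ )
  = atan2(0.28957, -0.52213) = 150.987° → normalised to [0°, 360°): 150.987°.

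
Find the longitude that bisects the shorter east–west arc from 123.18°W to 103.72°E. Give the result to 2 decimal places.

170.27°E

Signed shortest Δλ from -123.18° to +103.72° is -133.10°.
Midpoint longitude = -123.18° + (-133.10°)/2 = -123.18° − 66.55° = -189.73°.
Normalise into (−180°, 180°]: +170.27°.
(The naïve average (-123.18 + +103.72)/2 = -9.73° is on the wrong side of the globe.)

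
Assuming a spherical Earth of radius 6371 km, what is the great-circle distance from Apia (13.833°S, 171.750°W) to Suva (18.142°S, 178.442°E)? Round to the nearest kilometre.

1152 km

Δλ = 178.442 − -171.750 = 350.192°; wrapped into (−180°, 180°]: -9.808°.
Δφ = -18.142 − -13.833 = -4.309°.
a = sin²(Δφ/2) + cos φ₁ · cos φ₂ · sin²(Δλ/2) = 0.008157.
c = 2·atan2(√a, √(1−a)) = 0.18087 rad → d = 6371·c ≈ 1152.35 km.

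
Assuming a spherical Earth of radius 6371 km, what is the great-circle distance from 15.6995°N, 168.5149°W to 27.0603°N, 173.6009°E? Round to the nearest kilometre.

Δλ = 173.6009 − -168.5149 = 342.1158°; wrapped into (−180°, 180°]: -17.8842°.
Δφ = 27.0603 − 15.6995 = 11.3608°.
a = sin²(Δφ/2) + cos φ₁ · cos φ₂ · sin²(Δλ/2) = 0.030510.
c = 2·atan2(√a, √(1−a)) = 0.35114 rad → d = 6371·c ≈ 2237.13 km.

2237 km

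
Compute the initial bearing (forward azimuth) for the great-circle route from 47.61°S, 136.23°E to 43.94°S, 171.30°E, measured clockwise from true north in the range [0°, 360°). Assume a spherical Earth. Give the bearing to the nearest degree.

Δλ = 171.30 − 136.23 = 35.07°.
θ = atan2( sin Δλ · cos φ₂ , cos φ₁ · sin φ₂ − sin φ₁ · cos φ₂ · cos Δλ )
  = atan2(0.41373, -0.03254) = 94.497° → normalised to [0°, 360°): 94.497°.

94°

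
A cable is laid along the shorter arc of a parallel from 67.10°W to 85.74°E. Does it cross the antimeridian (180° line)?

No

Signed shortest Δλ = ((85.74 − -67.10 + 180) mod 360) − 180 = 152.84°.
Going east by 152.84° from -67.10° reaches +85.74° without touching 180°.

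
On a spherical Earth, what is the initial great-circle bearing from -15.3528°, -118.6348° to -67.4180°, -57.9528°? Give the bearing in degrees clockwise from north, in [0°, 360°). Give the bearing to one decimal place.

Δλ = -57.9528 − -118.6348 = 60.6820°.
θ = atan2( sin Δλ · cos φ₂ , cos φ₁ · sin φ₂ − sin φ₁ · cos φ₂ · cos Δλ )
  = atan2(0.33482, -0.84060) = 158.282° → normalised to [0°, 360°): 158.282°.

158.3°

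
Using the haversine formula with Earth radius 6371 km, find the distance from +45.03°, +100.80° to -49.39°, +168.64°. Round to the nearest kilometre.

Δλ = 168.64 − 100.80 = 67.84°.
Δφ = -49.39 − 45.03 = -94.42°.
a = sin²(Δφ/2) + cos φ₁ · cos φ₂ · sin²(Δλ/2) = 0.681785.
c = 2·atan2(√a, √(1−a)) = 1.94289 rad → d = 6371·c ≈ 12378.17 km.

12378 km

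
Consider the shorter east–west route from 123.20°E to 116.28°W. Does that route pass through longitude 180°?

Naïve |-116.28 − 123.20| = 239.48° > 180°, so the shorter arc goes the other way round — across 180°.
Signed shortest Δλ = ((-116.28 − 123.20 + 180) mod 360) − 180 = 120.52°.
Going east by 120.52° from +123.20° passes through 180° before reaching -116.28°.

Yes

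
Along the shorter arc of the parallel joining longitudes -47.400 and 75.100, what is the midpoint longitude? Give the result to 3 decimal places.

Signed shortest Δλ from -47.400° to +75.100° is +122.500°.
Midpoint longitude = -47.400° + (+122.500°)/2 = -47.400° + 61.250° = +13.850°.

+13.850°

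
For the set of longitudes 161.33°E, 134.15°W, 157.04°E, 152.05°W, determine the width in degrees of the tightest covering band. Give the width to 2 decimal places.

68.81°

Sort the longitudes: -152.05°, -134.15°, +157.04°, +161.33°.
Eastward gaps between consecutive values (wrapping around): 17.90°, 291.19°, 4.29°, 46.62°.
Largest gap = 291.19° ⇒ minimal covering band is its complement: 360° − 291.19° = 68.81°.
Band runs from +157.04° eastward to -134.15°, crossing the antimeridian.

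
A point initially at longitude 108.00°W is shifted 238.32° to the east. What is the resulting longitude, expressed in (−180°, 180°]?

Start at -108.00°; shift +238.32° → +130.32°.
+130.32° already lies in (−180°, 180°].

130.32°E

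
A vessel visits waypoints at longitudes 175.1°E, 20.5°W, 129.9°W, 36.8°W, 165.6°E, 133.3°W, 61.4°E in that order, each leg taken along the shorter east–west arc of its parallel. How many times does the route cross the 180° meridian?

Leg 1: +175.1° → -20.5°, shortest Δλ = 164.4° (east) — crosses 180°.
Leg 2: -20.5° → -129.9°, shortest Δλ = -109.4° (west) — does not cross 180°.
Leg 3: -129.9° → -36.8°, shortest Δλ = 93.1° (east) — does not cross 180°.
Leg 4: -36.8° → +165.6°, shortest Δλ = -157.6° (west) — crosses 180°.
Leg 5: +165.6° → -133.3°, shortest Δλ = 61.1° (east) — crosses 180°.
Leg 6: -133.3° → +61.4°, shortest Δλ = -165.3° (west) — crosses 180°.
Total crossings: 4.

4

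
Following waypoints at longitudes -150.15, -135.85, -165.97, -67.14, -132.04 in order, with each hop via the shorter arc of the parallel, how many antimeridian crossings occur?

Leg 1: -150.15° → -135.85°, shortest Δλ = 14.3° (east) — does not cross 180°.
Leg 2: -135.85° → -165.97°, shortest Δλ = -30.12° (west) — does not cross 180°.
Leg 3: -165.97° → -67.14°, shortest Δλ = 98.83° (east) — does not cross 180°.
Leg 4: -67.14° → -132.04°, shortest Δλ = -64.9° (west) — does not cross 180°.
Total crossings: 0.

0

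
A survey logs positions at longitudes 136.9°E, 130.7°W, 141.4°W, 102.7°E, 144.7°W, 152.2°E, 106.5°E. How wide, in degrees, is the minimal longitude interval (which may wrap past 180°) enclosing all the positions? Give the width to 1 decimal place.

126.6°

Sort the longitudes: -144.7°, -141.4°, -130.7°, +102.7°, +106.5°, +136.9°, +152.2°.
Eastward gaps between consecutive values (wrapping around): 3.3°, 10.7°, 233.4°, 3.8°, 30.4°, 15.3°, 63.1°.
Largest gap = 233.4° ⇒ minimal covering band is its complement: 360° − 233.4° = 126.6°.
Band runs from +102.7° eastward to -130.7°, crossing the antimeridian.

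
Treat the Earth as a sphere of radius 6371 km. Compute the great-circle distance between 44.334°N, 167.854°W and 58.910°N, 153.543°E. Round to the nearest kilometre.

3057 km

Δλ = 153.543 − -167.854 = 321.397°; wrapped into (−180°, 180°]: -38.603°.
Δφ = 58.910 − 44.334 = 14.576°.
a = sin²(Δφ/2) + cos φ₁ · cos φ₂ · sin²(Δλ/2) = 0.056447.
c = 2·atan2(√a, √(1−a)) = 0.47976 rad → d = 6371·c ≈ 3056.56 km.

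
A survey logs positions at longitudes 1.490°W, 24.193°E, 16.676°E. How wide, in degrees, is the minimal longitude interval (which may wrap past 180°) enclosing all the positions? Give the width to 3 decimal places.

Sort the longitudes: -1.490°, +16.676°, +24.193°.
Eastward gaps between consecutive values (wrapping around): 18.166°, 7.517°, 334.317°.
Largest gap = 334.317° ⇒ minimal covering band is its complement: 360° − 334.317° = 25.683°.
Band runs from -1.490° eastward to +24.193°.

25.683°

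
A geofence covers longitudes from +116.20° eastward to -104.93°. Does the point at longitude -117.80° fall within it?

Yes

Band width going east from +116.20° to -104.93°: ((-104.93 − 116.20) mod 360) = 138.87°.
Offset of -117.80° east of the west edge: ((-117.80 − 116.20) mod 360) = 126.00°.
126.00° ≤ 138.87° ⇒ inside.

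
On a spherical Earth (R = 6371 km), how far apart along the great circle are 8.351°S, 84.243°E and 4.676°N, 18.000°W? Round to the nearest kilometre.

11427 km

Δλ = -18.000 − 84.243 = -102.243°.
Δφ = 4.676 − -8.351 = 13.027°.
a = sin²(Δφ/2) + cos φ₁ · cos φ₂ · sin²(Δλ/2) = 0.610476.
c = 2·atan2(√a, √(1−a)) = 1.79359 rad → d = 6371·c ≈ 11426.94 km.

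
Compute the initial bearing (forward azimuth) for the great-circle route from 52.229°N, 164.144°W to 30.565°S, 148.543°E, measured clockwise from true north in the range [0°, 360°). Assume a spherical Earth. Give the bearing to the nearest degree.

Δλ = 148.543 − -164.144 = 312.687°; wrapped into (−180°, 180°]: -47.313°.
θ = atan2( sin Δλ · cos φ₂ , cos φ₁ · sin φ₂ − sin φ₁ · cos φ₂ · cos Δλ )
  = atan2(-0.63293, -0.77293) = -140.687° → normalised to [0°, 360°): 219.313°.

219°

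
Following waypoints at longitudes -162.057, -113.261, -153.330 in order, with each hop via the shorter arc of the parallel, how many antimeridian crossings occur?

Leg 1: -162.057° → -113.261°, shortest Δλ = 48.796° (east) — does not cross 180°.
Leg 2: -113.261° → -153.330°, shortest Δλ = -40.069° (west) — does not cross 180°.
Total crossings: 0.

0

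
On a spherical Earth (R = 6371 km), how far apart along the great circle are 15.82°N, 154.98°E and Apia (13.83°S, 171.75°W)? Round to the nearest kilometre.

Δλ = -171.75 − 154.98 = -326.73°; wrapped into (−180°, 180°]: 33.27°.
Δφ = -13.83 − 15.82 = -29.65°.
a = sin²(Δφ/2) + cos φ₁ · cos φ₂ · sin²(Δλ/2) = 0.142031.
c = 2·atan2(√a, √(1−a)) = 0.77283 rad → d = 6371·c ≈ 4923.69 km.

4924 km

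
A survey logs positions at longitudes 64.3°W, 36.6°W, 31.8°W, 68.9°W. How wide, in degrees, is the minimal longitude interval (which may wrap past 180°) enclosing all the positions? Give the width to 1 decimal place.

Sort the longitudes: -68.9°, -64.3°, -36.6°, -31.8°.
Eastward gaps between consecutive values (wrapping around): 4.6°, 27.7°, 4.8°, 322.9°.
Largest gap = 322.9° ⇒ minimal covering band is its complement: 360° − 322.9° = 37.1°.
Band runs from -68.9° eastward to -31.8°.

37.1°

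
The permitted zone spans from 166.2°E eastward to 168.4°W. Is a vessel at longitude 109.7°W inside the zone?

No

Band width going east from +166.2° to -168.4°: ((-168.4 − 166.2) mod 360) = 25.4°.
Offset of -109.7° east of the west edge: ((-109.7 − 166.2) mod 360) = 84.1°.
84.1° > 25.4° ⇒ outside.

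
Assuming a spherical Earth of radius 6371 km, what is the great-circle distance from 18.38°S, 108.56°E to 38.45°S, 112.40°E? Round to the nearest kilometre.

Δλ = 112.40 − 108.56 = 3.84°.
Δφ = -38.45 − -18.38 = -20.07°.
a = sin²(Δφ/2) + cos φ₁ · cos φ₂ · sin²(Δλ/2) = 0.031197.
c = 2·atan2(√a, √(1−a)) = 0.35512 rad → d = 6371·c ≈ 2262.46 km.

2262 km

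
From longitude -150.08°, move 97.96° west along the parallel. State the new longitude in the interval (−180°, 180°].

Start at -150.08°; shift −97.96° → -248.04°.
-248.04° lies outside (−180°, 180°]; add 360° → +111.96°.

+111.96°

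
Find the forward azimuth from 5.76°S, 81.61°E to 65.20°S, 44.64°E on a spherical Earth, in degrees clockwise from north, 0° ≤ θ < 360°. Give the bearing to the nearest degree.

196°

Δλ = 44.64 − 81.61 = -36.97°.
θ = atan2( sin Δλ · cos φ₂ , cos φ₁ · sin φ₂ − sin φ₁ · cos φ₂ · cos Δλ )
  = atan2(-0.25226, -0.86956) = -163.823° → normalised to [0°, 360°): 196.177°.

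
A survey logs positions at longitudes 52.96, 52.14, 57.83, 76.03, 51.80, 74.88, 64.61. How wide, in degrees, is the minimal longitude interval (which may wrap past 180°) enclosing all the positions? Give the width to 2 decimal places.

24.23°

Sort the longitudes: +51.80°, +52.14°, +52.96°, +57.83°, +64.61°, +74.88°, +76.03°.
Eastward gaps between consecutive values (wrapping around): 0.34°, 0.82°, 4.87°, 6.78°, 10.27°, 1.15°, 335.77°.
Largest gap = 335.77° ⇒ minimal covering band is its complement: 360° − 335.77° = 24.23°.
Band runs from +51.80° eastward to +76.03°.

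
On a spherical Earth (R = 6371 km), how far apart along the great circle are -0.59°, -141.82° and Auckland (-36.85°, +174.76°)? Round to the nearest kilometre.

Δλ = 174.76 − -141.82 = 316.58°; wrapped into (−180°, 180°]: -43.42°.
Δφ = -36.85 − -0.59 = -36.26°.
a = sin²(Δφ/2) + cos φ₁ · cos φ₂ · sin²(Δλ/2) = 0.206318.
c = 2·atan2(√a, √(1−a)) = 0.94300 rad → d = 6371·c ≈ 6007.84 km.

6008 km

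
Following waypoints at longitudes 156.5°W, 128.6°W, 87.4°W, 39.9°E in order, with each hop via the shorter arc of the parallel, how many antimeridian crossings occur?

0

Leg 1: -156.5° → -128.6°, shortest Δλ = 27.9° (east) — does not cross 180°.
Leg 2: -128.6° → -87.4°, shortest Δλ = 41.2° (east) — does not cross 180°.
Leg 3: -87.4° → +39.9°, shortest Δλ = 127.3° (east) — does not cross 180°.
Total crossings: 0.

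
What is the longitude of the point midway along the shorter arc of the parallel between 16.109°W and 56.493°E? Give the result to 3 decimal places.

Signed shortest Δλ from -16.109° to +56.493° is +72.602°.
Midpoint longitude = -16.109° + (+72.602°)/2 = -16.109° + 36.301° = +20.192°.

20.192°E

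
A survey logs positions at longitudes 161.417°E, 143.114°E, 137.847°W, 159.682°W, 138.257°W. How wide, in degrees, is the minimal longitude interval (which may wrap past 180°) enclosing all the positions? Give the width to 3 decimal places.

79.039°

Sort the longitudes: -159.682°, -138.257°, -137.847°, +143.114°, +161.417°.
Eastward gaps between consecutive values (wrapping around): 21.425°, 0.410°, 280.961°, 18.303°, 38.901°.
Largest gap = 280.961° ⇒ minimal covering band is its complement: 360° − 280.961° = 79.039°.
Band runs from +143.114° eastward to -137.847°, crossing the antimeridian.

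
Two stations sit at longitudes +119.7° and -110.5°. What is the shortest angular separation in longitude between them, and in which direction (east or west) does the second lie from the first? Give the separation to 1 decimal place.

129.8° east

Raw difference: -110.5 − 119.7 = -230.2°.
Normalise into (−180°, 180°]: -230.2° + 360° = 129.8°.
Positive ⇒ the second point lies to the east; separation 129.8°.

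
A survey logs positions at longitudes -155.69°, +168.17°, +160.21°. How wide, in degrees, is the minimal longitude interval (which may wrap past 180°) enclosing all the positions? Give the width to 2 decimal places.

44.10°

Sort the longitudes: -155.69°, +160.21°, +168.17°.
Eastward gaps between consecutive values (wrapping around): 315.90°, 7.96°, 36.14°.
Largest gap = 315.90° ⇒ minimal covering band is its complement: 360° − 315.90° = 44.10°.
Band runs from +160.21° eastward to -155.69°, crossing the antimeridian.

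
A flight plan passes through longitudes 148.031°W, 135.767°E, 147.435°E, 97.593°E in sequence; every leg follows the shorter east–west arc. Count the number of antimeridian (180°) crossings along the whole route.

1

Leg 1: -148.031° → +135.767°, shortest Δλ = -76.202° (west) — crosses 180°.
Leg 2: +135.767° → +147.435°, shortest Δλ = 11.668° (east) — does not cross 180°.
Leg 3: +147.435° → +97.593°, shortest Δλ = -49.842° (west) — does not cross 180°.
Total crossings: 1.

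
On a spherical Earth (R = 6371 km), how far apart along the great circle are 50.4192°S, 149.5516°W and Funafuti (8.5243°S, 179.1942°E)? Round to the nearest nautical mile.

2956 nmi

Δλ = 179.1942 − -149.5516 = 328.7458°; wrapped into (−180°, 180°]: -31.2542°.
Δφ = -8.5243 − -50.4192 = 41.8949°.
a = sin²(Δφ/2) + cos φ₁ · cos φ₂ · sin²(Δλ/2) = 0.173538.
c = 2·atan2(√a, √(1−a)) = 0.85936 rad → d = 6371·c ≈ 5474.98 km ≈ 2956.25 nmi.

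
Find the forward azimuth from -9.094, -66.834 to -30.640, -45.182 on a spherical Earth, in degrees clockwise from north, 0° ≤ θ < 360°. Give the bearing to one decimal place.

Δλ = -45.182 − -66.834 = 21.652°.
θ = atan2( sin Δλ · cos φ₂ , cos φ₁ · sin φ₂ − sin φ₁ · cos φ₂ · cos Δλ )
  = atan2(0.31746, -0.37684) = 139.889° → normalised to [0°, 360°): 139.889°.

139.9°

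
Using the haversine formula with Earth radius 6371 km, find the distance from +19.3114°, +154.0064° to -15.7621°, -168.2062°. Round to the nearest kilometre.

Δλ = -168.2062 − 154.0064 = -322.2126°; wrapped into (−180°, 180°]: 37.7874°.
Δφ = -15.7621 − 19.3114 = -35.0735°.
a = sin²(Δφ/2) + cos φ₁ · cos φ₂ · sin²(Δλ/2) = 0.186027.
c = 2·atan2(√a, √(1−a)) = 0.89188 rad → d = 6371·c ≈ 5682.20 km.

5682 km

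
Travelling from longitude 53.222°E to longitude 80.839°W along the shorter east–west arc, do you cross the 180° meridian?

Signed shortest Δλ = ((-80.839 − 53.222 + 180) mod 360) − 180 = -134.061°.
Going west by 134.061° from +53.222° reaches -80.839° without touching 180°.

No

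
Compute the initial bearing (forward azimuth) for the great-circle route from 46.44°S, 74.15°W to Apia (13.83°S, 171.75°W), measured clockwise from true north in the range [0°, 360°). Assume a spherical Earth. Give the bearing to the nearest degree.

255°

Δλ = -171.75 − -74.15 = -97.60°.
θ = atan2( sin Δλ · cos φ₂ , cos φ₁ · sin φ₂ − sin φ₁ · cos φ₂ · cos Δλ )
  = atan2(-0.96248, -0.25779) = -104.994° → normalised to [0°, 360°): 255.006°.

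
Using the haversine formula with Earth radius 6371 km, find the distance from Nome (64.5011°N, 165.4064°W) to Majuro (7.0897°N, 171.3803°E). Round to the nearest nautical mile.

3586 nmi

Δλ = 171.3803 − -165.4064 = 336.7867°; wrapped into (−180°, 180°]: -23.2133°.
Δφ = 7.0897 − 64.5011 = -57.4114°.
a = sin²(Δφ/2) + cos φ₁ · cos φ₂ · sin²(Δλ/2) = 0.247991.
c = 2·atan2(√a, √(1−a)) = 1.04255 rad → d = 6371·c ≈ 6642.09 km ≈ 3586.44 nmi.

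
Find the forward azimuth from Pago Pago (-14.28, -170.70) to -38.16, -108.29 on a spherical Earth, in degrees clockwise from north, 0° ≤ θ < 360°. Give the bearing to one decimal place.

126.1°

Δλ = -108.29 − -170.70 = 62.41°.
θ = atan2( sin Δλ · cos φ₂ , cos φ₁ · sin φ₂ − sin φ₁ · cos φ₂ · cos Δλ )
  = atan2(0.69688, -0.50894) = 126.142° → normalised to [0°, 360°): 126.142°.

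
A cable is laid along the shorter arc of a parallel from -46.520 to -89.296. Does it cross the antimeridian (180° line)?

No

Signed shortest Δλ = ((-89.296 − -46.520 + 180) mod 360) − 180 = -42.776°.
Going west by 42.776° from -46.520° reaches -89.296° without touching 180°.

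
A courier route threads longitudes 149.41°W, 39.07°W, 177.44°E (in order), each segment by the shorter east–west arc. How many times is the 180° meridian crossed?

1

Leg 1: -149.41° → -39.07°, shortest Δλ = 110.34° (east) — does not cross 180°.
Leg 2: -39.07° → +177.44°, shortest Δλ = -143.49° (west) — crosses 180°.
Total crossings: 1.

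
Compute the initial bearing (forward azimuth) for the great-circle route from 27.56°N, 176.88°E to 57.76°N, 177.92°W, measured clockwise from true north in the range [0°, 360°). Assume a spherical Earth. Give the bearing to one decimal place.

Δλ = -177.92 − 176.88 = -354.80°; wrapped into (−180°, 180°]: 5.20°.
θ = atan2( sin Δλ · cos φ₂ , cos φ₁ · sin φ₂ − sin φ₁ · cos φ₂ · cos Δλ )
  = atan2(0.04835, 0.50404) = 5.479° → normalised to [0°, 360°): 5.479°.

5.5°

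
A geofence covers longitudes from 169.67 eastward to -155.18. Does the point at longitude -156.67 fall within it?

Yes

Band width going east from +169.67° to -155.18°: ((-155.18 − 169.67) mod 360) = 35.15°.
Offset of -156.67° east of the west edge: ((-156.67 − 169.67) mod 360) = 33.66°.
33.66° ≤ 35.15° ⇒ inside.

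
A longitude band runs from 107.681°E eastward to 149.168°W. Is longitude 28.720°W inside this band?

Band width going east from +107.681° to -149.168°: ((-149.168 − 107.681) mod 360) = 103.151°.
Offset of -28.720° east of the west edge: ((-28.720 − 107.681) mod 360) = 223.599°.
223.599° > 103.151° ⇒ outside.

No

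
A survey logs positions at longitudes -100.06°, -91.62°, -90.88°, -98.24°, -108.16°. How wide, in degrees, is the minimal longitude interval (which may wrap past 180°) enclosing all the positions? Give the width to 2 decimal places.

17.28°

Sort the longitudes: -108.16°, -100.06°, -98.24°, -91.62°, -90.88°.
Eastward gaps between consecutive values (wrapping around): 8.10°, 1.82°, 6.62°, 0.74°, 342.72°.
Largest gap = 342.72° ⇒ minimal covering band is its complement: 360° − 342.72° = 17.28°.
Band runs from -108.16° eastward to -90.88°.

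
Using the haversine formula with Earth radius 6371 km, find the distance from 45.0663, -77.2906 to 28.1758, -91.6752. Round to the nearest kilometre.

2267 km

Δλ = -91.6752 − -77.2906 = -14.3846°.
Δφ = 28.1758 − 45.0663 = -16.8905°.
a = sin²(Δφ/2) + cos φ₁ · cos φ₂ · sin²(Δλ/2) = 0.031328.
c = 2·atan2(√a, √(1−a)) = 0.35587 rad → d = 6371·c ≈ 2267.25 km.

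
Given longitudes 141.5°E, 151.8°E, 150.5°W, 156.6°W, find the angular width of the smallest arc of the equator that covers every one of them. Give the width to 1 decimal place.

Sort the longitudes: -156.6°, -150.5°, +141.5°, +151.8°.
Eastward gaps between consecutive values (wrapping around): 6.1°, 292.0°, 10.3°, 51.6°.
Largest gap = 292.0° ⇒ minimal covering band is its complement: 360° − 292.0° = 68.0°.
Band runs from +141.5° eastward to -150.5°, crossing the antimeridian.

68.0°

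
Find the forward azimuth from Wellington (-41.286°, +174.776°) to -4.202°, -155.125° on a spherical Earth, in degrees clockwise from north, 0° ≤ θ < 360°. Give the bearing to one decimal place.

Δλ = -155.125 − 174.776 = -329.901°; wrapped into (−180°, 180°]: 30.099°.
θ = atan2( sin Δλ · cos φ₂ , cos φ₁ · sin φ₂ − sin φ₁ · cos φ₂ · cos Δλ )
  = atan2(0.50015, 0.51425) = 44.203° → normalised to [0°, 360°): 44.203°.

44.2°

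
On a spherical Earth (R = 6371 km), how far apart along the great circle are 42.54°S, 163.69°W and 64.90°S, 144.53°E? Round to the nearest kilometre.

4040 km

Δλ = 144.53 − -163.69 = 308.22°; wrapped into (−180°, 180°]: -51.78°.
Δφ = -64.90 − -42.54 = -22.36°.
a = sin²(Δφ/2) + cos φ₁ · cos φ₂ · sin²(Δλ/2) = 0.097185.
c = 2·atan2(√a, √(1−a)) = 0.63406 rad → d = 6371·c ≈ 4039.58 km.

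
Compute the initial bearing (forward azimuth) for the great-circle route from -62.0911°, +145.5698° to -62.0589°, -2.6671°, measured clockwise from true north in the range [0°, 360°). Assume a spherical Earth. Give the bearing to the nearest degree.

Δλ = -2.6671 − 145.5698 = -148.2369°.
θ = atan2( sin Δλ · cos φ₂ , cos φ₁ · sin φ₂ − sin φ₁ · cos φ₂ · cos Δλ )
  = atan2(-0.24666, -0.76556) = -162.142° → normalised to [0°, 360°): 197.858°.

198°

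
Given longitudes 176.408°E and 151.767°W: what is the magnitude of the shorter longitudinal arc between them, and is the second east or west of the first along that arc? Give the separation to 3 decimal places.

31.825° east

Raw difference: -151.767 − 176.408 = -328.175°.
Normalise into (−180°, 180°]: -328.175° + 360° = 31.825°.
Positive ⇒ the second point lies to the east; separation 31.825°.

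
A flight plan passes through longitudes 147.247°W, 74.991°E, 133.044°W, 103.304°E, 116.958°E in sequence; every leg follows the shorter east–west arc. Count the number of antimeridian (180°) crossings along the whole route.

Leg 1: -147.247° → +74.991°, shortest Δλ = -137.762° (west) — crosses 180°.
Leg 2: +74.991° → -133.044°, shortest Δλ = 151.965° (east) — crosses 180°.
Leg 3: -133.044° → +103.304°, shortest Δλ = -123.652° (west) — crosses 180°.
Leg 4: +103.304° → +116.958°, shortest Δλ = 13.654° (east) — does not cross 180°.
Total crossings: 3.

3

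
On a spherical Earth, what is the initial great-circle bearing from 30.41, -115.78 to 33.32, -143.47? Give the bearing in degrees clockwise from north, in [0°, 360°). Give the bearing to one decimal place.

Δλ = -143.47 − -115.78 = -27.69°.
θ = atan2( sin Δλ · cos φ₂ , cos φ₁ · sin φ₂ − sin φ₁ · cos φ₂ · cos Δλ )
  = atan2(-0.38830, 0.09921) = -75.668° → normalised to [0°, 360°): 284.332°.

284.3°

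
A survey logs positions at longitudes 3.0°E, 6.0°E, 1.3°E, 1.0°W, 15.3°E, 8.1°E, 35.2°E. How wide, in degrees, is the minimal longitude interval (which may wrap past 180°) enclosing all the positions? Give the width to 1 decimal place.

Sort the longitudes: -1.0°, +1.3°, +3.0°, +6.0°, +8.1°, +15.3°, +35.2°.
Eastward gaps between consecutive values (wrapping around): 2.3°, 1.7°, 3.0°, 2.1°, 7.2°, 19.9°, 323.8°.
Largest gap = 323.8° ⇒ minimal covering band is its complement: 360° − 323.8° = 36.2°.
Band runs from -1.0° eastward to +35.2°.

36.2°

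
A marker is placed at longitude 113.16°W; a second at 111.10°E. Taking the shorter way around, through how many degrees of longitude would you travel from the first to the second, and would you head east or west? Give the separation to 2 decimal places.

135.74° west

Raw difference: 111.10 − -113.16 = 224.26°.
Normalise into (−180°, 180°]: 224.26° − 360° = -135.74°.
Negative ⇒ the second point lies to the west; separation 135.74°.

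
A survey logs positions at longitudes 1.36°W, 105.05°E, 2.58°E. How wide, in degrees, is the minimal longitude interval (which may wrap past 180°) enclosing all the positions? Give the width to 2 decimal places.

106.41°

Sort the longitudes: -1.36°, +2.58°, +105.05°.
Eastward gaps between consecutive values (wrapping around): 3.94°, 102.47°, 253.59°.
Largest gap = 253.59° ⇒ minimal covering band is its complement: 360° − 253.59° = 106.41°.
Band runs from -1.36° eastward to +105.05°.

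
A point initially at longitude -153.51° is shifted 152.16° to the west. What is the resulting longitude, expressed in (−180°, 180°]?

+54.33°

Start at -153.51°; shift −152.16° → -305.67°.
-305.67° lies outside (−180°, 180°]; add 360° → +54.33°.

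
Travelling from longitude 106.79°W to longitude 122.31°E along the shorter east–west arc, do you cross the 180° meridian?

Yes

Naïve |122.31 − -106.79| = 229.1° > 180°, so the shorter arc goes the other way round — across 180°.
Signed shortest Δλ = ((122.31 − -106.79 + 180) mod 360) − 180 = -130.9°.
Going west by 130.9° from -106.79° passes through 180° before reaching +122.31°.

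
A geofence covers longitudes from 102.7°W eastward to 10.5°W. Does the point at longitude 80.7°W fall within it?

Band width going east from -102.7° to -10.5°: ((-10.5 − -102.7) mod 360) = 92.2°.
Offset of -80.7° east of the west edge: ((-80.7 − -102.7) mod 360) = 22.0°.
22.0° ≤ 92.2° ⇒ inside.

Yes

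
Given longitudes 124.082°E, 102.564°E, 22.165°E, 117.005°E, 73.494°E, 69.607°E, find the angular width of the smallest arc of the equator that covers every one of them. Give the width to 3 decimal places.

Sort the longitudes: +22.165°, +69.607°, +73.494°, +102.564°, +117.005°, +124.082°.
Eastward gaps between consecutive values (wrapping around): 47.442°, 3.887°, 29.070°, 14.441°, 7.077°, 258.083°.
Largest gap = 258.083° ⇒ minimal covering band is its complement: 360° − 258.083° = 101.917°.
Band runs from +22.165° eastward to +124.082°.

101.917°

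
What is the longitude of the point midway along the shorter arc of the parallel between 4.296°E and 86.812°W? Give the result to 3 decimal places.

Signed shortest Δλ from +4.296° to -86.812° is -91.108°.
Midpoint longitude = +4.296° + (-91.108°)/2 = +4.296° − 45.554° = -41.258°.

41.258°W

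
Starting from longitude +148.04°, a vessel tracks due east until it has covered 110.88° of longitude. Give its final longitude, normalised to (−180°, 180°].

-101.08°

Start at +148.04°; shift +110.88° → +258.92°.
+258.92° lies outside (−180°, 180°]; subtract 360° → -101.08°.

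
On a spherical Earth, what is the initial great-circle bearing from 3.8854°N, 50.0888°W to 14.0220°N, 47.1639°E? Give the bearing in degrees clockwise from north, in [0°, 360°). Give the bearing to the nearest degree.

Δλ = 47.1639 − -50.0888 = 97.2527°.
θ = atan2( sin Δλ · cos φ₂ , cos φ₁ · sin φ₂ − sin φ₁ · cos φ₂ · cos Δλ )
  = atan2(0.96244, 0.25004) = 75.437° → normalised to [0°, 360°): 75.437°.

75°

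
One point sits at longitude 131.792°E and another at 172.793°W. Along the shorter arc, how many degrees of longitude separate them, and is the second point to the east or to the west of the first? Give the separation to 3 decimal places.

55.415° east

Raw difference: -172.793 − 131.792 = -304.585°.
Normalise into (−180°, 180°]: -304.585° + 360° = 55.415°.
Positive ⇒ the second point lies to the east; separation 55.415°.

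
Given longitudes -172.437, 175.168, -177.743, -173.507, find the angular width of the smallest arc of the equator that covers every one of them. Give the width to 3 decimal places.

12.395°

Sort the longitudes: -177.743°, -173.507°, -172.437°, +175.168°.
Eastward gaps between consecutive values (wrapping around): 4.236°, 1.070°, 347.605°, 7.089°.
Largest gap = 347.605° ⇒ minimal covering band is its complement: 360° − 347.605° = 12.395°.
Band runs from +175.168° eastward to -172.437°, crossing the antimeridian.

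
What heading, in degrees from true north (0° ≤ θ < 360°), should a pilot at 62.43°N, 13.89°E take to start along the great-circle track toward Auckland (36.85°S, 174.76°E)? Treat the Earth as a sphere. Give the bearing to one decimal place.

33.7°

Δλ = 174.76 − 13.89 = 160.87°.
θ = atan2( sin Δλ · cos φ₂ , cos φ₁ · sin φ₂ − sin φ₁ · cos φ₂ · cos Δλ )
  = atan2(0.26224, 0.39260) = 33.741° → normalised to [0°, 360°): 33.741°.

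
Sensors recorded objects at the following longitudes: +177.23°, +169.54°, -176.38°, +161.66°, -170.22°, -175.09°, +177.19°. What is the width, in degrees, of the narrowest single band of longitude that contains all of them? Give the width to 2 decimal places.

28.12°

Sort the longitudes: -176.38°, -175.09°, -170.22°, +161.66°, +169.54°, +177.19°, +177.23°.
Eastward gaps between consecutive values (wrapping around): 1.29°, 4.87°, 331.88°, 7.88°, 7.65°, 0.04°, 6.39°.
Largest gap = 331.88° ⇒ minimal covering band is its complement: 360° − 331.88° = 28.12°.
Band runs from +161.66° eastward to -170.22°, crossing the antimeridian.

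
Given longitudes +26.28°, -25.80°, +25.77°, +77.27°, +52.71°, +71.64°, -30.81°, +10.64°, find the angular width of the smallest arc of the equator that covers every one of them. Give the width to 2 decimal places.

Sort the longitudes: -30.81°, -25.80°, +10.64°, +25.77°, +26.28°, +52.71°, +71.64°, +77.27°.
Eastward gaps between consecutive values (wrapping around): 5.01°, 36.44°, 15.13°, 0.51°, 26.43°, 18.93°, 5.63°, 251.92°.
Largest gap = 251.92° ⇒ minimal covering band is its complement: 360° − 251.92° = 108.08°.
Band runs from -30.81° eastward to +77.27°.

108.08°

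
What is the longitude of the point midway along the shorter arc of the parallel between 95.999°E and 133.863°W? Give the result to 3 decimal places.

Signed shortest Δλ from +95.999° to -133.863° is +130.138°.
Midpoint longitude = +95.999° + (+130.138°)/2 = +95.999° + 65.069° = +161.068°.
(The naïve average (+95.999 + -133.863)/2 = -18.932° is on the wrong side of the globe.)

161.068°E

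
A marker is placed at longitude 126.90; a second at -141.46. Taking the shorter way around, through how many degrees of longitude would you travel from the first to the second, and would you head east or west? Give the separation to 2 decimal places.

Raw difference: -141.46 − 126.90 = -268.36°.
Normalise into (−180°, 180°]: -268.36° + 360° = 91.64°.
Positive ⇒ the second point lies to the east; separation 91.64°.

91.64° east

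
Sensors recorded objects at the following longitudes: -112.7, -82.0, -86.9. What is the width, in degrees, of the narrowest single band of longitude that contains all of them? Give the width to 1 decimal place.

Sort the longitudes: -112.7°, -86.9°, -82.0°.
Eastward gaps between consecutive values (wrapping around): 25.8°, 4.9°, 329.3°.
Largest gap = 329.3° ⇒ minimal covering band is its complement: 360° − 329.3° = 30.7°.
Band runs from -112.7° eastward to -82.0°.

30.7°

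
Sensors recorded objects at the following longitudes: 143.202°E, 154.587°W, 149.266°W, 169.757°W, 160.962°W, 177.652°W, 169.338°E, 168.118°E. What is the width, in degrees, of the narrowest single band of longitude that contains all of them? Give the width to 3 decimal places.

Sort the longitudes: -177.652°, -169.757°, -160.962°, -154.587°, -149.266°, +143.202°, +168.118°, +169.338°.
Eastward gaps between consecutive values (wrapping around): 7.895°, 8.795°, 6.375°, 5.321°, 292.468°, 24.916°, 1.220°, 13.010°.
Largest gap = 292.468° ⇒ minimal covering band is its complement: 360° − 292.468° = 67.532°.
Band runs from +143.202° eastward to -149.266°, crossing the antimeridian.

67.532°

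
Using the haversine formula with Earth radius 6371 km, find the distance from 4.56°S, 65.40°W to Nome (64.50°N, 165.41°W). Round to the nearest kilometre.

10943 km

Δλ = -165.41 − -65.40 = -100.01°.
Δφ = 64.50 − -4.56 = 69.06°.
a = sin²(Δφ/2) + cos φ₁ · cos φ₂ · sin²(Δλ/2) = 0.573176.
c = 2·atan2(√a, √(1−a)) = 1.71768 rad → d = 6371·c ≈ 10943.32 km.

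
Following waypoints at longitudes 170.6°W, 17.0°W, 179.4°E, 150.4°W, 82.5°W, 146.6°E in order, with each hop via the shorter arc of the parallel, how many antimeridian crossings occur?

Leg 1: -170.6° → -17.0°, shortest Δλ = 153.6° (east) — does not cross 180°.
Leg 2: -17.0° → +179.4°, shortest Δλ = -163.6° (west) — crosses 180°.
Leg 3: +179.4° → -150.4°, shortest Δλ = 30.2° (east) — crosses 180°.
Leg 4: -150.4° → -82.5°, shortest Δλ = 67.9° (east) — does not cross 180°.
Leg 5: -82.5° → +146.6°, shortest Δλ = -130.9° (west) — crosses 180°.
Total crossings: 3.

3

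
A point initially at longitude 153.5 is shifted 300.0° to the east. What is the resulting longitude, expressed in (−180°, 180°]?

Start at +153.5°; shift +300.0° → +453.5°.
+453.5° lies outside (−180°, 180°]; subtract 360° → +93.5°.

+93.5°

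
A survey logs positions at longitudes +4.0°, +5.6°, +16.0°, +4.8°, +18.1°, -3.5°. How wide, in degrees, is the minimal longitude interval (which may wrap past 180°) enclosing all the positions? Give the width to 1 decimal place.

Sort the longitudes: -3.5°, +4.0°, +4.8°, +5.6°, +16.0°, +18.1°.
Eastward gaps between consecutive values (wrapping around): 7.5°, 0.8°, 0.8°, 10.4°, 2.1°, 338.4°.
Largest gap = 338.4° ⇒ minimal covering band is its complement: 360° − 338.4° = 21.6°.
Band runs from -3.5° eastward to +18.1°.

21.6°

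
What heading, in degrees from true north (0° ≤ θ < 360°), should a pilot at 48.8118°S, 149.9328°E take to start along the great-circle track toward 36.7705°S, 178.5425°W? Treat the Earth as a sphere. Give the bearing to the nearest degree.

74°

Δλ = -178.5425 − 149.9328 = -328.4753°; wrapped into (−180°, 180°]: 31.5247°.
θ = atan2( sin Δλ · cos φ₂ , cos φ₁ · sin φ₂ − sin φ₁ · cos φ₂ · cos Δλ )
  = atan2(0.41884, 0.11965) = 74.057° → normalised to [0°, 360°): 74.057°.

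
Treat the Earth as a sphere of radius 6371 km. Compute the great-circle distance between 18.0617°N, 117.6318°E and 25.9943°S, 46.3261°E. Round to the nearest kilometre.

Δλ = 46.3261 − 117.6318 = -71.3057°.
Δφ = -25.9943 − 18.0617 = -44.0560°.
a = sin²(Δφ/2) + cos φ₁ · cos φ₂ · sin²(Δλ/2) = 0.430994.
c = 2·atan2(√a, √(1−a)) = 1.43234 rad → d = 6371·c ≈ 9125.45 km.

9125 km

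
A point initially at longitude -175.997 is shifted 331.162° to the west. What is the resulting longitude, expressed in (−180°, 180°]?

Start at -175.997°; shift −331.162° → -507.159°.
-507.159° lies outside (−180°, 180°]; add 360° → -147.159°.

-147.159°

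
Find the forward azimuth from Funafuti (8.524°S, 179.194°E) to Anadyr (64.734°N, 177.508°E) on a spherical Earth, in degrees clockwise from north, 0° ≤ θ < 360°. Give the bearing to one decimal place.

Δλ = 177.508 − 179.194 = -1.686°.
θ = atan2( sin Δλ · cos φ₂ , cos φ₁ · sin φ₂ − sin φ₁ · cos φ₂ · cos Δλ )
  = atan2(-0.01256, 0.95758) = -0.751° → normalised to [0°, 360°): 359.249°.

359.2°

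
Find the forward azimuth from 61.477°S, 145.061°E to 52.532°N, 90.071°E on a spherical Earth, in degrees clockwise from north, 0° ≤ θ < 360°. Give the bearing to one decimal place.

Δλ = 90.071 − 145.061 = -54.990°.
θ = atan2( sin Δλ · cos φ₂ , cos φ₁ · sin φ₂ − sin φ₁ · cos φ₂ · cos Δλ )
  = atan2(-0.49824, 0.68564) = -36.005° → normalised to [0°, 360°): 323.995°.

324.0°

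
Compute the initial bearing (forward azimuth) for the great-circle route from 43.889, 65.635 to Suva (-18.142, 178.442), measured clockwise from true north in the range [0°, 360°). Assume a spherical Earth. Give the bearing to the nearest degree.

Δλ = 178.442 − 65.635 = 112.807°.
θ = atan2( sin Δλ · cos φ₂ , cos φ₁ · sin φ₂ − sin φ₁ · cos φ₂ · cos Δλ )
  = atan2(0.87599, 0.03097) = 87.975° → normalised to [0°, 360°): 87.975°.

88°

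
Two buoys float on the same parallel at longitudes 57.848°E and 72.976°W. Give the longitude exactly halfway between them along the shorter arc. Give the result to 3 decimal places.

Signed shortest Δλ from +57.848° to -72.976° is -130.824°.
Midpoint longitude = +57.848° + (-130.824°)/2 = +57.848° − 65.412° = -7.564°.

7.564°W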